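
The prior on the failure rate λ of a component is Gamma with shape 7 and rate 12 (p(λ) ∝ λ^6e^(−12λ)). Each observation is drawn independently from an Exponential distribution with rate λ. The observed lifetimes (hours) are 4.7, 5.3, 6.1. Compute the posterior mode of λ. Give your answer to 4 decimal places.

The Exponential(rate=λ) likelihood is ∝ λ^n e^(−λΣtᵢ). Here n = 3 and Σtᵢ = 4.7 + 5.3 + 6.1 = 16.1.
Posterior ∝ λ^6e^(−12λ) · λ^3e^(−16.1λ) = λ^9e^(−28.1λ), i.e. Gamma(10, 28.1).
Mode = (a−1)/b = 9/28.1 ≈ 0.3203.

λ̂_MAP = 0.3203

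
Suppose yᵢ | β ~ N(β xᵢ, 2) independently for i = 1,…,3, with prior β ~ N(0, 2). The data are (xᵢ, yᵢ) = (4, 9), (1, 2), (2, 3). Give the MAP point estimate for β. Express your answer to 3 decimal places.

β̂_MAP = 2.000

log p(β | y) = −Σ(yᵢ − βxᵢ)²/(2·2) − β²/(2·2) + const.
Setting the derivative to zero: Σxᵢ(yᵢ − βxᵢ)/2 − β/2 = 0, so β = Σxᵢyᵢ / (Σxᵢ² + σ²/τ²).
Σxᵢyᵢ = 4·9 + 1·2 + 2·3 = 44; Σxᵢ² = 21; σ²/τ² = 1.
β̂_MAP = 44 / (21 + 1) = 44/22 ≈ 2.000.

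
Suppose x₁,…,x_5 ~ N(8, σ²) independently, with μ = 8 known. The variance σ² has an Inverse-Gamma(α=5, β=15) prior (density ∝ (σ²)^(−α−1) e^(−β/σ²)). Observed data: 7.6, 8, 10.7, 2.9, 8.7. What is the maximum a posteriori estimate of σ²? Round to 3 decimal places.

σ̂²_MAP = 3.762

Sum of squared deviations about the known mean: SS = (7.6−8)² + (8−8)² + (10.7−8)² + (2.9−8)² + (8.7−8)² = 33.95.
The Normal likelihood contributes (σ²)^(−n/2) exp(−SS/(2σ²)), so the posterior is Inverse-Gamma(α + n/2, β + SS/2) = Inverse-Gamma(7.5, 31.975).
The mode of Inverse-Gamma(a, b) is b/(a+1) = 31.975/8.5 ≈ 3.762.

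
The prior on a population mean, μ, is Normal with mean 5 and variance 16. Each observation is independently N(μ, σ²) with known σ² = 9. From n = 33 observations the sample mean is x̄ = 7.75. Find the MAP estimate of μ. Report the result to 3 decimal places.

n = 33, x̄ = 7.75.
For a Normal prior and Normal likelihood with known variance, the posterior is Normal; its mode equals its mean, the precision-weighted average.
Prior precision 1/σ₀² = 1/16 = 0.0625; data precision n/σ² = 33/9 = 11/3.
μ̂ = (0.0625·5 + (11/3)·7.75) / (0.0625 + 11/3) = (1379/48)/(179/48) = 1379/179 ≈ 7.704.

μ̂_MAP = 7.704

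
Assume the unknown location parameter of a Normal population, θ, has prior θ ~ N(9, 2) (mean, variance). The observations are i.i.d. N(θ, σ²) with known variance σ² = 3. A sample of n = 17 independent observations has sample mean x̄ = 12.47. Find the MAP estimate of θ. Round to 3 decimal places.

n = 17, x̄ = 12.47.
For a Normal prior and Normal likelihood with known variance, the posterior is Normal; its mode equals its mean, the precision-weighted average.
Prior precision 1/σ₀² = 1/2 = 0.5; data precision n/σ² = 17/3.
θ̂ = (0.5·9 + (17/3)·12.47) / (0.5 + 17/3) = (22549/300)/(37/6) = 22549/1850 ≈ 12.189.

θ̂_MAP = 12.189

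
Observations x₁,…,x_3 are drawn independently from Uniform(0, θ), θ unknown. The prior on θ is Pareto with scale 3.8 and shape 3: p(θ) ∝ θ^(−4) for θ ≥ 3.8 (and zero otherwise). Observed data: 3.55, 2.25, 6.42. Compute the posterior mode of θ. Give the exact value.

The Uniform(0, θ) likelihood is θ^(−n) for θ ≥ max(xᵢ), zero otherwise. Here max(xᵢ) = 6.42.
Posterior ∝ θ^(−4) · θ^(−3) = θ^(−7) on θ ≥ max(3.8, 6.42) = 6.42.
This density is strictly decreasing in θ, so the posterior mode lies at the lower boundary of the support.

θ̂_MAP = 6.42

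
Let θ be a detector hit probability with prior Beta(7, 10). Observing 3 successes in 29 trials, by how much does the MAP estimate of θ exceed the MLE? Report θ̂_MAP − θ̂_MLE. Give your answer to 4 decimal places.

MAP − MLE = 0.1011

Posterior is Beta(10, 36); MAP = (10−1)/(46−2) = 9/44 ≈ 0.20455.
MLE ignores the prior: θ̂_MLE = k/n = 3/29 ≈ 0.10345.
Difference = 9/44 − 3/29 = 129/1276 ≈ 0.1011.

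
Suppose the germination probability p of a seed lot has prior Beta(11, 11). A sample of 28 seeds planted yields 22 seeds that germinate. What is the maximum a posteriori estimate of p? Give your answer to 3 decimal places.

Prior: Beta(11, 11).
Data: 22 successes in 28 trials. The binomial likelihood contributes p^22(1−p)^6, so the posterior is Beta(11+22, 11+6) = Beta(33, 17).
For Beta(a, b) with a, b > 1 the mode is (a−1)/(a+b−2) = 32/48 ≈ 0.667.

p̂_MAP = 0.667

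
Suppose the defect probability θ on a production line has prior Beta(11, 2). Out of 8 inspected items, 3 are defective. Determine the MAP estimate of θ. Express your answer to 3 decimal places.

θ̂_MAP = 0.684

Prior: Beta(11, 2).
Data: 3 successes in 8 trials. The binomial likelihood contributes θ^3(1−θ)^5, so the posterior is Beta(11+3, 2+5) = Beta(14, 7).
For Beta(a, b) with a, b > 1 the mode is (a−1)/(a+b−2) = 13/19 ≈ 0.684.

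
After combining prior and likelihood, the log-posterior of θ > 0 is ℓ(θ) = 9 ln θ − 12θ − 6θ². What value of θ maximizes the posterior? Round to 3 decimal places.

θ̂_MAP = 0.500

ℓ'(θ) = 9/θ − 12 − 12θ. Setting this to zero and multiplying by θ: 12θ² + 12θ − 9 = 0.
θ = (−12 + √(12² + 4·12·9)) / (2·12) = (−12 + √576) / 24 = (−12 + 24)/24 = 1/2.
ℓ''(θ) = −9/θ² − 12 < 0, confirming a maximum.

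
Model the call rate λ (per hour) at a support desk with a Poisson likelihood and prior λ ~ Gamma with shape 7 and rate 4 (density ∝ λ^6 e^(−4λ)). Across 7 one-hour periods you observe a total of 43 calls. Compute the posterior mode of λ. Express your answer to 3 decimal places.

λ̂_MAP = 4.455

Σxᵢ = 43, n = 7.
Posterior ∝ λ^6e^(−4λ) · λ^43e^(−7λ) = λ^49e^(−11λ), i.e. Gamma(shape=50, rate=11).
The mode of a Gamma(a, b) with a ≥ 1 (shape–rate) is (a−1)/b = 49/11 ≈ 4.455.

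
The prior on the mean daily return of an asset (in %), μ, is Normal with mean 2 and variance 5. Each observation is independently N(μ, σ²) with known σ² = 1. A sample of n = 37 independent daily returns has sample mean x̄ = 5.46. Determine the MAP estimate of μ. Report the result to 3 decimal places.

μ̂_MAP = 5.441

n = 37, x̄ = 5.46.
For a Normal prior and Normal likelihood with known variance, the posterior is Normal; its mode equals its mean, the precision-weighted average.
Prior precision 1/σ₀² = 1/5 = 0.2; data precision n/σ² = 37/1 = 37.
μ̂ = (0.2·2 + 37·5.46) / (0.2 + 37) = 202.42/37.2 = 10121/1860 ≈ 5.441.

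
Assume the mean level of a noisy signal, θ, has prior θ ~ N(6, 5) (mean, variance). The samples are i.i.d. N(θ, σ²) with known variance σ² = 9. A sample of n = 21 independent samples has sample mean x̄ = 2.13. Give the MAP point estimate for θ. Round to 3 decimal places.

n = 21, x̄ = 2.13.
For a Normal prior and Normal likelihood with known variance, the posterior is Normal; its mode equals its mean, the precision-weighted average.
Prior precision 1/σ₀² = 1/5 = 0.2; data precision n/σ² = 21/9 = 7/3.
θ̂ = (0.2·6 + (7/3)·2.13) / (0.2 + 7/3) = 6.17/(38/15) = 1851/760 ≈ 2.436.

θ̂_MAP = 2.436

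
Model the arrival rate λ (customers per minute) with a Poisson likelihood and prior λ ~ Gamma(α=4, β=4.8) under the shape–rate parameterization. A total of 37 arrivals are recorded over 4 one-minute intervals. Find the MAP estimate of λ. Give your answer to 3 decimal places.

λ̂_MAP = 4.545

Σxᵢ = 37, n = 4.
Posterior ∝ λ^3e^(−4.8λ) · λ^37e^(−4λ) = λ^40e^(−8.8λ), i.e. Gamma(shape=41, rate=8.8).
The mode of a Gamma(a, b) with a ≥ 1 (shape–rate) is (a−1)/b = 40/8.8 ≈ 4.545.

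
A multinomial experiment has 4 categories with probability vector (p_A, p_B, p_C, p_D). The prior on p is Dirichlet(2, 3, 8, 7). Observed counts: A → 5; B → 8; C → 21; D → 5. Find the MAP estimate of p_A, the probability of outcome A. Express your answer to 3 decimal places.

The posterior is Dirichlet(αᵢ + nᵢ) = Dirichlet(7, 11, 29, 12).
For a Dirichlet(a₁,…,a_K) with all aᵢ > 1, the mode has j-th component (aⱼ − 1)/(Σaᵢ − K).
Here Σaᵢ = 59 and K = 4, so p_A = (7 − 1)/(59 − 4) = 6/55 ≈ 0.109.

MAP estimate of p_A = 0.109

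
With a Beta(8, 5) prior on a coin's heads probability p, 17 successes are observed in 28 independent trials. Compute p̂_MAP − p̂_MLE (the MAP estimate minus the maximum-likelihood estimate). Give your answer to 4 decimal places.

MAP − MLE = 0.0082

Posterior is Beta(25, 16); MAP = (25−1)/(41−2) = 24/39 ≈ 0.61538.
MLE ignores the prior: p̂_MLE = k/n = 17/28 ≈ 0.60714.
Difference = 24/39 − 17/28 = 3/364 ≈ 0.0082.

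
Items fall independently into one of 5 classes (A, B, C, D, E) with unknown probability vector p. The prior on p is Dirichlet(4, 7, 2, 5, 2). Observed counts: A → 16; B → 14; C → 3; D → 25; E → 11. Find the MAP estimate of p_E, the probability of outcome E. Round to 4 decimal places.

The posterior is Dirichlet(αᵢ + nᵢ) = Dirichlet(20, 21, 5, 30, 13).
For a Dirichlet(a₁,…,a_K) with all aᵢ > 1, the mode has j-th component (aⱼ − 1)/(Σaᵢ − K).
Here Σaᵢ = 89 and K = 5, so p_E = (13 − 1)/(89 − 5) = 12/84 ≈ 0.1429.

MAP estimate of p_E = 0.1429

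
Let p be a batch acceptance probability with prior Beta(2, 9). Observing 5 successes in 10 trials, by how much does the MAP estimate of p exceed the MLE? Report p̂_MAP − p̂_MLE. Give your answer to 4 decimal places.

Posterior is Beta(7, 14); MAP = (7−1)/(21−2) = 6/19 ≈ 0.31579.
MLE ignores the prior: p̂_MLE = k/n = 5/10 ≈ 0.50000.
Difference = 6/19 − 5/10 = -7/38 ≈ -0.1842.

MAP − MLE = -0.1842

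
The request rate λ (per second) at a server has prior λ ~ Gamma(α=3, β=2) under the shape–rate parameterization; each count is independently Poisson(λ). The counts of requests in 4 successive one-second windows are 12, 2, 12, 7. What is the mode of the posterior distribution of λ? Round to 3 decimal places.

Σxᵢ = 12+2+12+7 = 33, with n = 4.
Posterior ∝ λ^2e^(−2λ) · λ^33e^(−4λ) = λ^35e^(−6λ), i.e. Gamma(shape=36, rate=6).
The mode of a Gamma(a, b) with a ≥ 1 (shape–rate) is (a−1)/b = 35/6 ≈ 5.833.

λ̂_MAP = 5.833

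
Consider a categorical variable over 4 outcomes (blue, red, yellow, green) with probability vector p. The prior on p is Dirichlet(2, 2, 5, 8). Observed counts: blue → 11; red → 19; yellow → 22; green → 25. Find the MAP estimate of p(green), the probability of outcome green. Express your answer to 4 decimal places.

MAP estimate of p(green) = 0.3556

The posterior is Dirichlet(αᵢ + nᵢ) = Dirichlet(13, 21, 27, 33).
For a Dirichlet(a₁,…,a_K) with all aᵢ > 1, the mode has j-th component (aⱼ − 1)/(Σaᵢ − K).
Here Σaᵢ = 94 and K = 4, so p(green) = (33 − 1)/(94 − 4) = 32/90 ≈ 0.3556.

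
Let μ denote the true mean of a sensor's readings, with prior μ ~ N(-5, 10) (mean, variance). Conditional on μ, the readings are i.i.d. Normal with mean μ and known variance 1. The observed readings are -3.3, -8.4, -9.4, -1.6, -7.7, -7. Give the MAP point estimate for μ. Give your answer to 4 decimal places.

n = 6; x̄ = ((-3.3) + (-8.4) + (-9.4) + (-1.6) + (-7.7) + (-7))/6 = -37.4/6 = -187/30 ≈ -6.2333.
For a Normal prior and Normal likelihood with known variance, the posterior is Normal; its mode equals its mean, the precision-weighted average.
Prior precision 1/σ₀² = 1/10 = 0.1; data precision n/σ² = 6/1 = 6.
μ̂ = (0.1·(-5) + 6·(-187/30)) / (0.1 + 6) = (-37.9)/6.1 = -379/61 ≈ -6.2131.

μ̂_MAP = -6.2131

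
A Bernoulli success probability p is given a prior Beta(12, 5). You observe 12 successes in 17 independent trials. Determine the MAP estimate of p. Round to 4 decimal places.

Prior: Beta(12, 5).
Data: 12 successes in 17 trials. The binomial likelihood contributes p^12(1−p)^5, so the posterior is Beta(12+12, 5+5) = Beta(24, 10).
For Beta(a, b) with a, b > 1 the mode is (a−1)/(a+b−2) = 23/32 ≈ 0.7188.

p̂_MAP = 0.7188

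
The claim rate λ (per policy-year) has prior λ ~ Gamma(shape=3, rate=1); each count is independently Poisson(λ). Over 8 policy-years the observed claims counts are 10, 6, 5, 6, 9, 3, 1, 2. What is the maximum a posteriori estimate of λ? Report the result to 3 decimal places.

Σxᵢ = 10+6+5+6+9+3+1+2 = 42, with n = 8.
Posterior ∝ λ^2e^(−1λ) · λ^42e^(−8λ) = λ^44e^(−9λ), i.e. Gamma(shape=45, rate=9).
The mode of a Gamma(a, b) with a ≥ 1 (shape–rate) is (a−1)/b = 44/9 ≈ 4.889.

λ̂_MAP = 4.889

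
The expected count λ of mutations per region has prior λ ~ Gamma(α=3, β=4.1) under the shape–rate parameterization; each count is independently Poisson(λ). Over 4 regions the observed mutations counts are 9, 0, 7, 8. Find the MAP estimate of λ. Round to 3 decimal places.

λ̂_MAP = 3.210

Σxᵢ = 9+0+7+8 = 24, with n = 4.
Posterior ∝ λ^2e^(−4.1λ) · λ^24e^(−4λ) = λ^26e^(−8.1λ), i.e. Gamma(shape=27, rate=8.1).
The mode of a Gamma(a, b) with a ≥ 1 (shape–rate) is (a−1)/b = 26/8.1 ≈ 3.210.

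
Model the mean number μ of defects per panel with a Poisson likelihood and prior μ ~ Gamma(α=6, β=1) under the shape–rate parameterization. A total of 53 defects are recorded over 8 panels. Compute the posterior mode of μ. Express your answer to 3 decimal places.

μ̂_MAP = 6.444

Σxᵢ = 53, n = 8.
Posterior ∝ μ^5e^(−1μ) · μ^53e^(−8μ) = μ^58e^(−9μ), i.e. Gamma(shape=59, rate=9).
The mode of a Gamma(a, b) with a ≥ 1 (shape–rate) is (a−1)/b = 58/9 ≈ 6.444.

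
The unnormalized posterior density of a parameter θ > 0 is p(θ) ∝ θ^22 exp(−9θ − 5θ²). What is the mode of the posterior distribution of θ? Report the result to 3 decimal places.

θ̂_MAP = 1.100

ℓ'(θ) = 22/θ − 9 − 10θ. Setting this to zero and multiplying by θ: 10θ² + 9θ − 22 = 0.
θ = (−9 + √(9² + 4·10·22)) / (2·10) = (−9 + √961) / 20 = (−9 + 31)/20 = 11/10.
ℓ''(θ) = −22/θ² − 10 < 0, confirming a maximum.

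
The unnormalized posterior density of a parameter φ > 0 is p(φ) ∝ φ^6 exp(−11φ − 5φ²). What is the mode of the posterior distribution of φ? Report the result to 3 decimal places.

φ̂_MAP = 0.400

ℓ'(φ) = 6/φ − 11 − 10φ. Setting this to zero and multiplying by φ: 10φ² + 11φ − 6 = 0.
φ = (−11 + √(11² + 4·10·6)) / (2·10) = (−11 + √361) / 20 = (−11 + 19)/20 = 2/5.
ℓ''(φ) = −6/φ² − 10 < 0, confirming a maximum.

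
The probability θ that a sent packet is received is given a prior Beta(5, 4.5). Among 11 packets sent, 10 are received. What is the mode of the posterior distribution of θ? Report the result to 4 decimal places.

θ̂_MAP = 0.7568

Prior: Beta(5, 4.5).
Data: 10 successes in 11 trials. The binomial likelihood contributes θ^10(1−θ)^1, so the posterior is Beta(5+10, 4.5+1) = Beta(15, 5.5).
For Beta(a, b) with a, b > 1 the mode is (a−1)/(a+b−2) = 14/18.5 ≈ 0.7568.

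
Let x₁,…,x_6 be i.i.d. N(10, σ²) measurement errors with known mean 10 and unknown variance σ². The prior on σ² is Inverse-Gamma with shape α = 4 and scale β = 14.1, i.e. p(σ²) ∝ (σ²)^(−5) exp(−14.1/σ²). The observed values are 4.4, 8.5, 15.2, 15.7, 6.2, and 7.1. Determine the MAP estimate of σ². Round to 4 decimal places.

Sum of squared deviations about the known mean: SS = (4.4−10)² + (8.5−10)² + (15.2−10)² + (15.7−10)² + (6.2−10)² + (7.1−10)² = 115.99.
The Normal likelihood contributes (σ²)^(−n/2) exp(−SS/(2σ²)), so the posterior is Inverse-Gamma(α + n/2, β + SS/2) = Inverse-Gamma(7, 72.095).
The mode of Inverse-Gamma(a, b) is b/(a+1) = 72.095/8 ≈ 9.0119.

σ̂²_MAP = 9.0119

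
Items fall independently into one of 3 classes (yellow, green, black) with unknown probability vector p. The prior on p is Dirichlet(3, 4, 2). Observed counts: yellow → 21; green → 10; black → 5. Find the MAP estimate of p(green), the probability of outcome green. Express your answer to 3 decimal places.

The posterior is Dirichlet(αᵢ + nᵢ) = Dirichlet(24, 14, 7).
For a Dirichlet(a₁,…,a_K) with all aᵢ > 1, the mode has j-th component (aⱼ − 1)/(Σaᵢ − K).
Here Σaᵢ = 45 and K = 3, so p(green) = (14 − 1)/(45 − 3) = 13/42 ≈ 0.310.

MAP estimate of p(green) = 0.310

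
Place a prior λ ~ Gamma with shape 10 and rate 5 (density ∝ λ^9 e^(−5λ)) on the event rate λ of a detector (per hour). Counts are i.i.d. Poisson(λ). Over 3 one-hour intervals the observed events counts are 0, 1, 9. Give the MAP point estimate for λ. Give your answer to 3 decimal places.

Σxᵢ = 0+1+9 = 10, with n = 3.
Posterior ∝ λ^9e^(−5λ) · λ^10e^(−3λ) = λ^19e^(−8λ), i.e. Gamma(shape=20, rate=8).
The mode of a Gamma(a, b) with a ≥ 1 (shape–rate) is (a−1)/b = 19/8 ≈ 2.375.

λ̂_MAP = 2.375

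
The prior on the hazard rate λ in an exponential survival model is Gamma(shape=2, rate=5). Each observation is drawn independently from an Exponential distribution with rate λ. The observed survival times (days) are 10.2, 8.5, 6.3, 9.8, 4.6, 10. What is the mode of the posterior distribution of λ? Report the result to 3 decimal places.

The Exponential(rate=λ) likelihood is ∝ λ^n e^(−λΣtᵢ). Here n = 6 and Σtᵢ = 10.2 + 8.5 + 6.3 + 9.8 + 4.6 + 10 = 49.4.
Posterior ∝ λe^(−5λ) · λ^6e^(−49.4λ) = λ^7e^(−54.4λ), i.e. Gamma(8, 54.4).
Mode = (a−1)/b = 7/54.4 ≈ 0.129.

λ̂_MAP = 0.129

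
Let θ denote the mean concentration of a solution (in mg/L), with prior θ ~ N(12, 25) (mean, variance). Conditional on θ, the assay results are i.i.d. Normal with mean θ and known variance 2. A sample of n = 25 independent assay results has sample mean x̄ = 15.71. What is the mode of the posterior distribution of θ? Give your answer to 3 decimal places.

θ̂_MAP = 15.698

n = 25, x̄ = 15.71.
For a Normal prior and Normal likelihood with known variance, the posterior is Normal; its mode equals its mean, the precision-weighted average.
Prior precision 1/σ₀² = 1/25 = 0.04; data precision n/σ² = 25/2 = 12.5.
θ̂ = (0.04·12 + 12.5·15.71) / (0.04 + 12.5) = 196.855/12.54 = 39371/2508 ≈ 15.698.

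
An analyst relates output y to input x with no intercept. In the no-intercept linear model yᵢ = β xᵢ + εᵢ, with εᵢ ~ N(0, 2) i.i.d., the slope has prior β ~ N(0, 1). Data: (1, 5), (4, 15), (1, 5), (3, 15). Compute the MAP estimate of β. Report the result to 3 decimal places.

β̂_MAP = 3.966

log p(β | y) = −Σ(yᵢ − βxᵢ)²/(2·2) − β²/(2·1) + const.
Setting the derivative to zero: Σxᵢ(yᵢ − βxᵢ)/2 − β/1 = 0, so β = Σxᵢyᵢ / (Σxᵢ² + σ²/τ²).
Σxᵢyᵢ = 1·5 + 4·15 + 1·5 + 3·15 = 115; Σxᵢ² = 27; σ²/τ² = 2.
β̂_MAP = 115 / (27 + 2) = 115/29 ≈ 3.966.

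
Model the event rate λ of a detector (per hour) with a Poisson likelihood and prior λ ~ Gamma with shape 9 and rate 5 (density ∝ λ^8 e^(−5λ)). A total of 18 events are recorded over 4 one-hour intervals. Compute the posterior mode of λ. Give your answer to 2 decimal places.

λ̂_MAP = 2.89

Σxᵢ = 18, n = 4.
Posterior ∝ λ^8e^(−5λ) · λ^18e^(−4λ) = λ^26e^(−9λ), i.e. Gamma(shape=27, rate=9).
The mode of a Gamma(a, b) with a ≥ 1 (shape–rate) is (a−1)/b = 26/9 ≈ 2.89.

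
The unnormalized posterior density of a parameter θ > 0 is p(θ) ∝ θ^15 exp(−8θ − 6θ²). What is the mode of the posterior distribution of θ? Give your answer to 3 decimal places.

ℓ'(θ) = 15/θ − 8 − 12θ. Setting this to zero and multiplying by θ: 12θ² + 8θ − 15 = 0.
θ = (−8 + √(8² + 4·12·15)) / (2·12) = (−8 + √784) / 24 = (−8 + 28)/24 = 5/6.
ℓ''(θ) = −15/θ² − 12 < 0, confirming a maximum.

θ̂_MAP = 0.833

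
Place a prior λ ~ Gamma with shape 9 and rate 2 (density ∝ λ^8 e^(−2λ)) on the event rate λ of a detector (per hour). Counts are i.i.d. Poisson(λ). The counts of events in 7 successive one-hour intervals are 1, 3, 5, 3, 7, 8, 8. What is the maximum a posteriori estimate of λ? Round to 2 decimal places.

λ̂_MAP = 4.78

Σxᵢ = 1+3+5+3+7+8+8 = 35, with n = 7.
Posterior ∝ λ^8e^(−2λ) · λ^35e^(−7λ) = λ^43e^(−9λ), i.e. Gamma(shape=44, rate=9).
The mode of a Gamma(a, b) with a ≥ 1 (shape–rate) is (a−1)/b = 43/9 ≈ 4.78.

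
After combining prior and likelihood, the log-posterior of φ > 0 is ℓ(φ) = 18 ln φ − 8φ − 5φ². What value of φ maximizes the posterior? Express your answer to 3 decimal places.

φ̂_MAP = 1.000

ℓ'(φ) = 18/φ − 8 − 10φ. Setting this to zero and multiplying by φ: 10φ² + 8φ − 18 = 0.
φ = (−8 + √(8² + 4·10·18)) / (2·10) = (−8 + √784) / 20 = (−8 + 28)/20 = 1.
ℓ''(φ) = −18/φ² − 10 < 0, confirming a maximum.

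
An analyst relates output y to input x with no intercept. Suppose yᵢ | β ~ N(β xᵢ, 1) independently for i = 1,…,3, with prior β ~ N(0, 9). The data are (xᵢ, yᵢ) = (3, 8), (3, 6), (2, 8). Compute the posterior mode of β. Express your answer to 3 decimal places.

log p(β | y) = −Σ(yᵢ − βxᵢ)²/(2·1) − β²/(2·9) + const.
Setting the derivative to zero: Σxᵢ(yᵢ − βxᵢ)/1 − β/9 = 0, so β = Σxᵢyᵢ / (Σxᵢ² + σ²/τ²).
Σxᵢyᵢ = 3·8 + 3·6 + 2·8 = 58; Σxᵢ² = 22; σ²/τ² = 1/9.
β̂_MAP = 58 / (22 + 1/9) = 58/(199/9) = 522/199 ≈ 2.623.

β̂_MAP = 2.623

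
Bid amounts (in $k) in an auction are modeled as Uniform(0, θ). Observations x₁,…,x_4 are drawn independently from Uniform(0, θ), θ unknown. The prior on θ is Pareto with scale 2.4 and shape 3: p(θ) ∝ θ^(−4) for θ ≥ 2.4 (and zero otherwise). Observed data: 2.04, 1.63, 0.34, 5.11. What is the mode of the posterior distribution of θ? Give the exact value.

θ̂_MAP = 5.11

The Uniform(0, θ) likelihood is θ^(−n) for θ ≥ max(xᵢ), zero otherwise. Here max(xᵢ) = 5.11.
Posterior ∝ θ^(−4) · θ^(−4) = θ^(−8) on θ ≥ max(2.4, 5.11) = 5.11.
This density is strictly decreasing in θ, so the posterior mode lies at the lower boundary of the support.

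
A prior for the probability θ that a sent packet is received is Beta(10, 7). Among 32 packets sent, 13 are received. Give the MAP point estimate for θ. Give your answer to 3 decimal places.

Prior: Beta(10, 7).
Data: 13 successes in 32 trials. The binomial likelihood contributes θ^13(1−θ)^19, so the posterior is Beta(10+13, 7+19) = Beta(23, 26).
For Beta(a, b) with a, b > 1 the mode is (a−1)/(a+b−2) = 22/47 ≈ 0.468.

θ̂_MAP = 0.468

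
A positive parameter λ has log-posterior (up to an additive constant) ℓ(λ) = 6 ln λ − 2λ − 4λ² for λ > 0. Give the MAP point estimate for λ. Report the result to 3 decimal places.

λ̂_MAP = 0.750

ℓ'(λ) = 6/λ − 2 − 8λ. Setting this to zero and multiplying by λ: 8λ² + 2λ − 6 = 0.
λ = (−2 + √(2² + 4·8·6)) / (2·8) = (−2 + √196) / 16 = (−2 + 14)/16 = 3/4.
ℓ''(λ) = −6/λ² − 8 < 0, confirming a maximum.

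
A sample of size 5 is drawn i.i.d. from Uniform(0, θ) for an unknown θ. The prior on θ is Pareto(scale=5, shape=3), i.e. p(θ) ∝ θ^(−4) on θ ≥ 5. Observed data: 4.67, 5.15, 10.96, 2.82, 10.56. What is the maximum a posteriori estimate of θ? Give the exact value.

θ̂_MAP = 10.96

The Uniform(0, θ) likelihood is θ^(−n) for θ ≥ max(xᵢ), zero otherwise. Here max(xᵢ) = 10.96.
Posterior ∝ θ^(−4) · θ^(−5) = θ^(−9) on θ ≥ max(5, 10.96) = 10.96.
This density is strictly decreasing in θ, so the posterior mode lies at the lower boundary of the support.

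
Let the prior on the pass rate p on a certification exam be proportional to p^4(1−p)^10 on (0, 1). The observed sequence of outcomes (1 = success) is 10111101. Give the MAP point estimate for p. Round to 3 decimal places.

The prior density ∝ p^4(1−p)^10 is the kernel of Beta(5, 11).
Data: 6 successes in 8 trials (from the sequence). The binomial likelihood contributes p^6(1−p)^2, so the posterior is Beta(5+6, 11+2) = Beta(11, 13).
For Beta(a, b) with a, b > 1 the mode is (a−1)/(a+b−2) = 10/22 ≈ 0.455.

p̂_MAP = 0.455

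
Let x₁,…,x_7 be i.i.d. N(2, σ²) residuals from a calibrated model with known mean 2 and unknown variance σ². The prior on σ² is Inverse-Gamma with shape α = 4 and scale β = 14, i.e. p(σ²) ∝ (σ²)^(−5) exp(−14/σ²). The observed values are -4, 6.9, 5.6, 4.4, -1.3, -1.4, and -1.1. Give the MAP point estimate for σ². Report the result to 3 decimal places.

σ̂²_MAP = 8.164

Sum of squared deviations about the known mean: SS = (-4−2)² + (6.9−2)² + (5.6−2)² + (4.4−2)² + (-1.3−2)² + (-1.4−2)² + (-1.1−2)² = 110.79.
The Normal likelihood contributes (σ²)^(−n/2) exp(−SS/(2σ²)), so the posterior is Inverse-Gamma(α + n/2, β + SS/2) = Inverse-Gamma(7.5, 69.395).
The mode of Inverse-Gamma(a, b) is b/(a+1) = 69.395/8.5 ≈ 8.164.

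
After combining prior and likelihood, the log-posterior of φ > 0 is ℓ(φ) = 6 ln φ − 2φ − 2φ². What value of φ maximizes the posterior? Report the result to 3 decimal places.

φ̂_MAP = 1.000

ℓ'(φ) = 6/φ − 2 − 4φ. Setting this to zero and multiplying by φ: 4φ² + 2φ − 6 = 0.
φ = (−2 + √(2² + 4·4·6)) / (2·4) = (−2 + √100) / 8 = (−2 + 10)/8 = 1.
ℓ''(φ) = −6/φ² − 4 < 0, confirming a maximum.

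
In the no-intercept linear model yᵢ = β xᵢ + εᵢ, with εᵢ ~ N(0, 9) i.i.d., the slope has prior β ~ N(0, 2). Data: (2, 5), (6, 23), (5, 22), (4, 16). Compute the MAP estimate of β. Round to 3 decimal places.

β̂_MAP = 3.766

log p(β | y) = −Σ(yᵢ − βxᵢ)²/(2·9) − β²/(2·2) + const.
Setting the derivative to zero: Σxᵢ(yᵢ − βxᵢ)/9 − β/2 = 0, so β = Σxᵢyᵢ / (Σxᵢ² + σ²/τ²).
Σxᵢyᵢ = 2·5 + 6·23 + 5·22 + 4·16 = 322; Σxᵢ² = 81; σ²/τ² = 4.5.
β̂_MAP = 322 / (81 + 4.5) = 322/85.5 ≈ 3.766.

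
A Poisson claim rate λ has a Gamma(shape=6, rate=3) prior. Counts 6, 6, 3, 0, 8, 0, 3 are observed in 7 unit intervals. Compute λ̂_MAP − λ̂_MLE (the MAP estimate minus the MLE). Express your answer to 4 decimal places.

Σxᵢ = 26. Posterior is Gamma(32, 10); MAP = (32−1)/10 = 31/10 ≈ 3.10000.
MLE = x̄ = 26/7 ≈ 3.71429.
Difference = 31/10 − 26/7 = -43/70 ≈ -0.6143.

MAP − MLE = -0.6143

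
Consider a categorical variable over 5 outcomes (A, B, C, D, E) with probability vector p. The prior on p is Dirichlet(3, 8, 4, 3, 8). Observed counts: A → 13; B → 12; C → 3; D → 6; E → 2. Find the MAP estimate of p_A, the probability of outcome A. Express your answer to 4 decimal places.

The posterior is Dirichlet(αᵢ + nᵢ) = Dirichlet(16, 20, 7, 9, 10).
For a Dirichlet(a₁,…,a_K) with all aᵢ > 1, the mode has j-th component (aⱼ − 1)/(Σaᵢ − K).
Here Σaᵢ = 62 and K = 5, so p_A = (16 − 1)/(62 − 5) = 15/57 ≈ 0.2632.

MAP estimate of p_A = 0.2632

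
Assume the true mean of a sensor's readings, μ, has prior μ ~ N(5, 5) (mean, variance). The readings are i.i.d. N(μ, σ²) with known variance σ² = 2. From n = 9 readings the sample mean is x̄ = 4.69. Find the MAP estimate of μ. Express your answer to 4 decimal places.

μ̂_MAP = 4.7032

n = 9, x̄ = 4.69.
For a Normal prior and Normal likelihood with known variance, the posterior is Normal; its mode equals its mean, the precision-weighted average.
Prior precision 1/σ₀² = 1/5 = 0.2; data precision n/σ² = 9/2 = 4.5.
μ̂ = (0.2·5 + 4.5·4.69) / (0.2 + 4.5) = 22.105/4.7 = 4421/940 ≈ 4.7032.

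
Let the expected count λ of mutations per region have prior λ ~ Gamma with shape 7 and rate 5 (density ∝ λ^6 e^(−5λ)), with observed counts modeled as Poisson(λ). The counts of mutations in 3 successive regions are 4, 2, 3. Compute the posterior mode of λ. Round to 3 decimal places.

λ̂_MAP = 1.875

Σxᵢ = 4+2+3 = 9, with n = 3.
Posterior ∝ λ^6e^(−5λ) · λ^9e^(−3λ) = λ^15e^(−8λ), i.e. Gamma(shape=16, rate=8).
The mode of a Gamma(a, b) with a ≥ 1 (shape–rate) is (a−1)/b = 15/8 ≈ 1.875.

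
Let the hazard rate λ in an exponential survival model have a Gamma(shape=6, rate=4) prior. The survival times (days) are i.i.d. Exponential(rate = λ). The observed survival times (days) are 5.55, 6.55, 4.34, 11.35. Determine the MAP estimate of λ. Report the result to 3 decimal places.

λ̂_MAP = 0.283

The Exponential(rate=λ) likelihood is ∝ λ^n e^(−λΣtᵢ). Here n = 4 and Σtᵢ = 5.55 + 6.55 + 4.34 + 11.35 = 27.79.
Posterior ∝ λ^5e^(−4λ) · λ^4e^(−27.79λ) = λ^9e^(−31.79λ), i.e. Gamma(10, 31.79).
Mode = (a−1)/b = 9/31.79 ≈ 0.283.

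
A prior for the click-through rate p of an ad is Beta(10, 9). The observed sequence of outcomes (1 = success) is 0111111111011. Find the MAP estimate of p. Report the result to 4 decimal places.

Prior: Beta(10, 9).
Data: 11 successes in 13 trials (from the sequence). The binomial likelihood contributes p^11(1−p)^2, so the posterior is Beta(10+11, 9+2) = Beta(21, 11).
For Beta(a, b) with a, b > 1 the mode is (a−1)/(a+b−2) = 20/30 ≈ 0.6667.

p̂_MAP = 0.6667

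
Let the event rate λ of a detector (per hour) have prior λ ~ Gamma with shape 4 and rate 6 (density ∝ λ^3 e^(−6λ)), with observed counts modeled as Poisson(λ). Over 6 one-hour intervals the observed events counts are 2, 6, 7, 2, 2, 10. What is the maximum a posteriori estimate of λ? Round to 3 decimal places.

λ̂_MAP = 2.667

Σxᵢ = 2+6+7+2+2+10 = 29, with n = 6.
Posterior ∝ λ^3e^(−6λ) · λ^29e^(−6λ) = λ^32e^(−12λ), i.e. Gamma(shape=33, rate=12).
The mode of a Gamma(a, b) with a ≥ 1 (shape–rate) is (a−1)/b = 32/12 ≈ 2.667.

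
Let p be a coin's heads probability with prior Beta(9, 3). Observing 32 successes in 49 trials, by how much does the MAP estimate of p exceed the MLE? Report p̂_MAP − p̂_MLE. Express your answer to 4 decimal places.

Posterior is Beta(41, 20); MAP = (41−1)/(61−2) = 40/59 ≈ 0.67797.
MLE ignores the prior: p̂_MLE = k/n = 32/49 ≈ 0.65306.
Difference = 40/59 − 32/49 = 72/2891 ≈ 0.0249.

MAP − MLE = 0.0249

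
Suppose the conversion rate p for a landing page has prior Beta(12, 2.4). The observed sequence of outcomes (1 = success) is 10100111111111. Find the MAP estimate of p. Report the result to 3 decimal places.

p̂_MAP = 0.833

Prior: Beta(12, 2.4).
Data: 11 successes in 14 trials (from the sequence). The binomial likelihood contributes p^11(1−p)^3, so the posterior is Beta(12+11, 2.4+3) = Beta(23, 5.4).
For Beta(a, b) with a, b > 1 the mode is (a−1)/(a+b−2) = 22/26.4 ≈ 0.833.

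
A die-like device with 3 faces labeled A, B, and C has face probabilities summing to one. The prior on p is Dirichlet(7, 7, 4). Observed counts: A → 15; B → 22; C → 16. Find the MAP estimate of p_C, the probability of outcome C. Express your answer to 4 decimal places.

The posterior is Dirichlet(αᵢ + nᵢ) = Dirichlet(22, 29, 20).
For a Dirichlet(a₁,…,a_K) with all aᵢ > 1, the mode has j-th component (aⱼ − 1)/(Σaᵢ − K).
Here Σaᵢ = 71 and K = 3, so p_C = (20 − 1)/(71 − 3) = 19/68 ≈ 0.2794.

MAP estimate of p_C = 0.2794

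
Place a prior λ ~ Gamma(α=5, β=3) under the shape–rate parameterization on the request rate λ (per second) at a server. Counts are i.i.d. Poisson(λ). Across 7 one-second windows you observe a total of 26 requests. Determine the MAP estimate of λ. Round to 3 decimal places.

Σxᵢ = 26, n = 7.
Posterior ∝ λ^4e^(−3λ) · λ^26e^(−7λ) = λ^30e^(−10λ), i.e. Gamma(shape=31, rate=10).
The mode of a Gamma(a, b) with a ≥ 1 (shape–rate) is (a−1)/b = 30/10 ≈ 3.000.

λ̂_MAP = 3.000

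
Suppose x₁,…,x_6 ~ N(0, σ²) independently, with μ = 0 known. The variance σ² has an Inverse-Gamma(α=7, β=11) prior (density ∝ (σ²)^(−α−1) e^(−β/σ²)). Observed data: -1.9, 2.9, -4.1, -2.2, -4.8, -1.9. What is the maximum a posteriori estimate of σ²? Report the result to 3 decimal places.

Sum of squared deviations about the known mean: SS = (-1.9−0)² + (2.9−0)² + (-4.1−0)² + (-2.2−0)² + (-4.8−0)² + (-1.9−0)² = 60.32.
The Normal likelihood contributes (σ²)^(−n/2) exp(−SS/(2σ²)), so the posterior is Inverse-Gamma(α + n/2, β + SS/2) = Inverse-Gamma(10, 41.16).
The mode of Inverse-Gamma(a, b) is b/(a+1) = 41.16/11 ≈ 3.742.

σ̂²_MAP = 3.742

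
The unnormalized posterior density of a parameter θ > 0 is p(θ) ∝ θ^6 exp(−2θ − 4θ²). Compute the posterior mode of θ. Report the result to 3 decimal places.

θ̂_MAP = 0.750

ℓ'(θ) = 6/θ − 2 − 8θ. Setting this to zero and multiplying by θ: 8θ² + 2θ − 6 = 0.
θ = (−2 + √(2² + 4·8·6)) / (2·8) = (−2 + √196) / 16 = (−2 + 14)/16 = 3/4.
ℓ''(θ) = −6/θ² − 8 < 0, confirming a maximum.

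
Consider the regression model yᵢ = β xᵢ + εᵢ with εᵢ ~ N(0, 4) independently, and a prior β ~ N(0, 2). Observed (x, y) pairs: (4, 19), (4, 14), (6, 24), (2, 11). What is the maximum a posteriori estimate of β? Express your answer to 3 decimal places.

log p(β | y) = −Σ(yᵢ − βxᵢ)²/(2·4) − β²/(2·2) + const.
Setting the derivative to zero: Σxᵢ(yᵢ − βxᵢ)/4 − β/2 = 0, so β = Σxᵢyᵢ / (Σxᵢ² + σ²/τ²).
Σxᵢyᵢ = 4·19 + 4·14 + 6·24 + 2·11 = 298; Σxᵢ² = 72; σ²/τ² = 2.
β̂_MAP = 298 / (72 + 2) = 298/74 ≈ 4.027.

β̂_MAP = 4.027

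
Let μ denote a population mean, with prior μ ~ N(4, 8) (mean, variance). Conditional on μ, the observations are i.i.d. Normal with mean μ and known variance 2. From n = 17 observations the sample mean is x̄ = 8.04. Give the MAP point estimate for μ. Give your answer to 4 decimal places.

μ̂_MAP = 7.9814

n = 17, x̄ = 8.04.
For a Normal prior and Normal likelihood with known variance, the posterior is Normal; its mode equals its mean, the precision-weighted average.
Prior precision 1/σ₀² = 1/8 = 0.125; data precision n/σ² = 17/2 = 8.5.
μ̂ = (0.125·4 + 8.5·8.04) / (0.125 + 8.5) = 68.84/8.625 = 13768/1725 ≈ 7.9814.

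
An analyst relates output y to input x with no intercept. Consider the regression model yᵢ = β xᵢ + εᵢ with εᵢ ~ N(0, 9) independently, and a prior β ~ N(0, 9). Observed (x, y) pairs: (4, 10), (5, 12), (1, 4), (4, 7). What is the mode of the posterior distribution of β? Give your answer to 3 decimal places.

β̂_MAP = 2.237

log p(β | y) = −Σ(yᵢ − βxᵢ)²/(2·9) − β²/(2·9) + const.
Setting the derivative to zero: Σxᵢ(yᵢ − βxᵢ)/9 − β/9 = 0, so β = Σxᵢyᵢ / (Σxᵢ² + σ²/τ²).
Σxᵢyᵢ = 4·10 + 5·12 + 1·4 + 4·7 = 132; Σxᵢ² = 58; σ²/τ² = 1.
β̂_MAP = 132 / (58 + 1) = 132/59 ≈ 2.237.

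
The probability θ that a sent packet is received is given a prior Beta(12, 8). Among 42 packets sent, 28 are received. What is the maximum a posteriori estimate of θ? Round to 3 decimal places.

Prior: Beta(12, 8).
Data: 28 successes in 42 trials. The binomial likelihood contributes θ^28(1−θ)^14, so the posterior is Beta(12+28, 8+14) = Beta(40, 22).
For Beta(a, b) with a, b > 1 the mode is (a−1)/(a+b−2) = 39/60 ≈ 0.650.

θ̂_MAP = 0.650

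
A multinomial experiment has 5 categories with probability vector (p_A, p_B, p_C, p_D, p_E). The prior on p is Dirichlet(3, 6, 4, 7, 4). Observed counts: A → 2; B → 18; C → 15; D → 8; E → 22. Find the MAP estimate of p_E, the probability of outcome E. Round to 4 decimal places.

MAP estimate of p_E = 0.2976

The posterior is Dirichlet(αᵢ + nᵢ) = Dirichlet(5, 24, 19, 15, 26).
For a Dirichlet(a₁,…,a_K) with all aᵢ > 1, the mode has j-th component (aⱼ − 1)/(Σaᵢ − K).
Here Σaᵢ = 89 and K = 5, so p_E = (26 − 1)/(89 − 5) = 25/84 ≈ 0.2976.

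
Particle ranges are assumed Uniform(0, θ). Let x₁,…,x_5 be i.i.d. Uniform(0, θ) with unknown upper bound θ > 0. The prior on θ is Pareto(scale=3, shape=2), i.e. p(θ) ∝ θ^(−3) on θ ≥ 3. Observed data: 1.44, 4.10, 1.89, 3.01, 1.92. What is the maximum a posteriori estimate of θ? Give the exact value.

The Uniform(0, θ) likelihood is θ^(−n) for θ ≥ max(xᵢ), zero otherwise. Here max(xᵢ) = 4.10.
Posterior ∝ θ^(−3) · θ^(−5) = θ^(−8) on θ ≥ max(3, 4.10) = 4.10.
This density is strictly decreasing in θ, so the posterior mode lies at the lower boundary of the support.

θ̂_MAP = 4.10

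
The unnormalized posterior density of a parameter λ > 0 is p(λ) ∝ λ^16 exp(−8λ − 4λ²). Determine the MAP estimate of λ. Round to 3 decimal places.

ℓ'(λ) = 16/λ − 8 − 8λ. Setting this to zero and multiplying by λ: 8λ² + 8λ − 16 = 0.
λ = (−8 + √(8² + 4·8·16)) / (2·8) = (−8 + √576) / 16 = (−8 + 24)/16 = 1.
ℓ''(λ) = −16/λ² − 8 < 0, confirming a maximum.

λ̂_MAP = 1.000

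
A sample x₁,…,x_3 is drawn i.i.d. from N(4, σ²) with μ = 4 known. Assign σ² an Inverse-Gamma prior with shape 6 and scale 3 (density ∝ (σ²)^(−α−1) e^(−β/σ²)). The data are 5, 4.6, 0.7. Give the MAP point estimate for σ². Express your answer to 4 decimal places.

σ̂²_MAP = 1.0735

Sum of squared deviations about the known mean: SS = (5−4)² + (4.6−4)² + (0.7−4)² = 12.25.
The Normal likelihood contributes (σ²)^(−n/2) exp(−SS/(2σ²)), so the posterior is Inverse-Gamma(α + n/2, β + SS/2) = Inverse-Gamma(7.5, 9.125).
The mode of Inverse-Gamma(a, b) is b/(a+1) = 9.125/8.5 ≈ 1.0735.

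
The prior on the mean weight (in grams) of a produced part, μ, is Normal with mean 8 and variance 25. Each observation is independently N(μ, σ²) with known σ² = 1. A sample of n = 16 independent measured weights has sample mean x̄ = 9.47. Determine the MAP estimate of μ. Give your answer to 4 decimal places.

n = 16, x̄ = 9.47.
For a Normal prior and Normal likelihood with known variance, the posterior is Normal; its mode equals its mean, the precision-weighted average.
Prior precision 1/σ₀² = 1/25 = 0.04; data precision n/σ² = 16/1 = 16.
μ̂ = (0.04·8 + 16·9.47) / (0.04 + 16) = 151.84/16.04 = 3796/401 ≈ 9.4663.

μ̂_MAP = 9.4663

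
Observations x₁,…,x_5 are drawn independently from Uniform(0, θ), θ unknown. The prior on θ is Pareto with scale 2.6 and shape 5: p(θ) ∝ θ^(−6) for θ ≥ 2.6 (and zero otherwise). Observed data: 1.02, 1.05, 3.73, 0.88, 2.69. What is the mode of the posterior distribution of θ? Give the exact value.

The Uniform(0, θ) likelihood is θ^(−n) for θ ≥ max(xᵢ), zero otherwise. Here max(xᵢ) = 3.73.
Posterior ∝ θ^(−6) · θ^(−5) = θ^(−11) on θ ≥ max(2.6, 3.73) = 3.73.
This density is strictly decreasing in θ, so the posterior mode lies at the lower boundary of the support.

θ̂_MAP = 3.73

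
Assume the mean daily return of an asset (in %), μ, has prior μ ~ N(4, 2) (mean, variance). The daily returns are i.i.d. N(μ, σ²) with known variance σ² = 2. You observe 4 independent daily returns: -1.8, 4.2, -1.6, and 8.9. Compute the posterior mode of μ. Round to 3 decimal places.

n = 4; x̄ = ((-1.8) + 4.2 + (-1.6) + 8.9)/4 = 9.7/4 = 2.425.
For a Normal prior and Normal likelihood with known variance, the posterior is Normal; its mode equals its mean, the precision-weighted average.
Prior precision 1/σ₀² = 1/2 = 0.5; data precision n/σ² = 4/2 = 2.
μ̂ = (0.5·4 + 2·2.425) / (0.5 + 2) = 6.85/2.5 = 2.740.

μ̂_MAP = 2.740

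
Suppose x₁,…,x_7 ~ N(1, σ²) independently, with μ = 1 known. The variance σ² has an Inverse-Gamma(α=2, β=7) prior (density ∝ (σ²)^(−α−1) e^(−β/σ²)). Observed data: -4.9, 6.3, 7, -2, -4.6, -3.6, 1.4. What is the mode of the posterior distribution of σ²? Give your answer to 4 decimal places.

σ̂²_MAP = 13.4292

Sum of squared deviations about the known mean: SS = (-4.9−1)² + (6.3−1)² + (7−1)² + (-2−1)² + (-4.6−1)² + (-3.6−1)² + (1.4−1)² = 160.58.
The Normal likelihood contributes (σ²)^(−n/2) exp(−SS/(2σ²)), so the posterior is Inverse-Gamma(α + n/2, β + SS/2) = Inverse-Gamma(5.5, 87.29).
The mode of Inverse-Gamma(a, b) is b/(a+1) = 87.29/6.5 ≈ 13.4292.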